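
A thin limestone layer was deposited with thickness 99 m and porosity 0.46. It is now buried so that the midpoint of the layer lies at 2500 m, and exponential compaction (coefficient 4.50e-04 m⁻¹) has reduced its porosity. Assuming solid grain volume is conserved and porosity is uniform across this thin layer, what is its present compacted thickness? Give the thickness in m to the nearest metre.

63 m

Working in km (1 km = 1000 m; c in km⁻¹ = c in m⁻¹ × 1000):
Porosity at 2.5 km: phi = 0.46·exp(−0.45×2.5) = 0.1493
Solid-volume conservation: h(1−phi) = h₀(1−phi₀) ⇒ h = h₀·(1−phi₀)/(1−phi)
h = 0.099 × (1 − 0.46)/(1 − 0.1493) = 0.099 × 0.6348 = 0.0628 km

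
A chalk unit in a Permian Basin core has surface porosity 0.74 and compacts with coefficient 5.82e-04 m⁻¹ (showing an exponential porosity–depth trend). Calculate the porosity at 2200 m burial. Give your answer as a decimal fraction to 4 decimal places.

Working in km (1 km = 1000 m; β in km⁻¹ = β in m⁻¹ × 1000):
φ = φ₀·exp(−β·d) = 0.74 × exp(−0.582 × 2.2) = 0.74 × exp(−1.28)
  = 0.74 × 0.2779 = 0.2057

0.2057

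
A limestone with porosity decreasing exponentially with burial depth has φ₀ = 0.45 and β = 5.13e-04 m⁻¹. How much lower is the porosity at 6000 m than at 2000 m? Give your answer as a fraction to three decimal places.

Working in km (1 km = 1000 m; β in km⁻¹ = β in m⁻¹ × 1000):
φ(2) = 0.45·e^(−0.513×2) = 0.1613
φ(6) = 0.45·e^(−0.513×6) = 0.0207
Δφ = 0.1613 − 0.0207 = 0.1406

0.141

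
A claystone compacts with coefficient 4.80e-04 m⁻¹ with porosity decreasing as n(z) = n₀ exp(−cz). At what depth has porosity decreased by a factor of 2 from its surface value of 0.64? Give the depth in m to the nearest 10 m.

1440 m

Working in km (1 km = 1000 m; c in km⁻¹ = c in m⁻¹ × 1000):
n/n₀ = 1/2 ⇒ exp(−c·z) = 1/2 ⇒ z = ln(2) / c
z = 0.6931 / 0.48 = 1.444 km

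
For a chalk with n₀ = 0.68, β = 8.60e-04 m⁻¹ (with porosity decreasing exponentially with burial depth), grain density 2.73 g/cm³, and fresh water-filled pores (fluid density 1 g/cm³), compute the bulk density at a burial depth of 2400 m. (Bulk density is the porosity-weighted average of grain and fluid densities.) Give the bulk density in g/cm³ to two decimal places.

Working in km (1 km = 1000 m; β in km⁻¹ = β in m⁻¹ × 1000):
Porosity at depth: n = 0.68·exp(−0.86×2.4) = 0.68×0.1269 = 0.0863
Bulk density: ρ_b = (1−n)ρ_g + n·ρ_f = 0.9137×2.73 + 0.0863×1
       = 2.494 + 0.086 = 2.581 g/cm³

2.58 g/cm³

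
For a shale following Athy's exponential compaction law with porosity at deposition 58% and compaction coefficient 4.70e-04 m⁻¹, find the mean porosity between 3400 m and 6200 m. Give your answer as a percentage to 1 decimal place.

6.5%

Working in km (1 km = 1000 m; k in km⁻¹ = k in m⁻¹ × 1000):
⟨phi⟩ = (1/(Z₂−Z₁)) ∫ phi₀ e^(−kZ) dZ = phi₀·(e^(−k·Z₁) − e^(−k·Z₂)) / (k·(Z₂−Z₁))
e^(−0.47×3.4) = 0.2023; e^(−0.47×6.2) = 0.0543
⟨phi⟩ = 0.58 × (0.2023 − 0.0543) / (0.47 × 2.8) = 0.58 × 0.1125 = 0.0652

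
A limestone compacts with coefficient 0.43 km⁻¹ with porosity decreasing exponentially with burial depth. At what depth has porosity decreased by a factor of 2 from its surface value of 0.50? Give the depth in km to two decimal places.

1.61 km

n/n₀ = 1/2 ⇒ exp(−β·Z) = 1/2 ⇒ Z = ln(2) / β
Z = 0.6931 / 0.43 = 1.612 km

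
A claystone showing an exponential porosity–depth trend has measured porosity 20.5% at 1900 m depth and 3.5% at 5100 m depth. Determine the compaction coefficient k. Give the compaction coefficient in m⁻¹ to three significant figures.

0.000552 m⁻¹

Working in km (1 km = 1000 m; k in km⁻¹ = k in m⁻¹ × 1000):
Athy: φ(z) = φ₀ e^(−kz) ⇒ φ₁/φ₂ = e^{k(z₂−z₁)} ⇒ k = ln(φ₁/φ₂)/(z₂−z₁)
k = ln(0.205/0.035) / (5.1 − 1.9) = ln(5.857) / 3.2 = 1.7677 / 3.2 = 0.5524 km⁻¹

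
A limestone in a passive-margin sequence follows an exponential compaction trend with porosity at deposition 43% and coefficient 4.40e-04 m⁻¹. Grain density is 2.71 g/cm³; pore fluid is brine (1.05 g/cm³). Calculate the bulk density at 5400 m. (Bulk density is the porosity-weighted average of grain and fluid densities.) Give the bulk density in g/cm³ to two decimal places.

2.64 g/cm³

Working in km (1 km = 1000 m; k in km⁻¹ = k in m⁻¹ × 1000):
Porosity at depth: phi = 0.43·exp(−0.44×5.4) = 0.43×0.0929 = 0.0400
Bulk density: ρ_b = (1−phi)ρ_g + phi·ρ_f = 0.9600×2.71 + 0.0400×1.05
       = 2.602 + 0.042 = 2.644 g/cm³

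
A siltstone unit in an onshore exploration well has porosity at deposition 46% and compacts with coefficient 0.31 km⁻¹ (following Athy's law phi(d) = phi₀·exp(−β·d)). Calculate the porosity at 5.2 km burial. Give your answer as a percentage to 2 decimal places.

phi = phi₀·exp(−β·d) = 0.46 × exp(−0.31 × 5.2) = 0.46 × exp(−1.612)
  = 0.46 × 0.1995 = 0.0918

9.18%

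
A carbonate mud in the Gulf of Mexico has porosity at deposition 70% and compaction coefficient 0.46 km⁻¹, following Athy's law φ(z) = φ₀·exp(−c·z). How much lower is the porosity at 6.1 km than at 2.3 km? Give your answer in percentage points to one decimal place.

20.1 percentage points

φ(2.3) = 0.7·e^(−0.46×2.3) = 0.2430
φ(6.1) = 0.7·e^(−0.46×6.1) = 0.0423
Δφ = 0.2430 − 0.0423 = 0.2007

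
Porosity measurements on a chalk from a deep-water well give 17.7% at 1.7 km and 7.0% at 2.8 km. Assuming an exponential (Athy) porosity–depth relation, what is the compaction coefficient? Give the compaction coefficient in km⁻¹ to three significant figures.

Athy: φ(Z) = φ₀ e^(−cZ) ⇒ φ₁/φ₂ = e^{c(Z₂−Z₁)} ⇒ c = ln(φ₁/φ₂)/(Z₂−Z₁)
c = ln(0.177/0.07) / (2.8 − 1.7) = ln(2.529) / 1.1 = 0.9277 / 1.1 = 0.8433 km⁻¹

0.843 km⁻¹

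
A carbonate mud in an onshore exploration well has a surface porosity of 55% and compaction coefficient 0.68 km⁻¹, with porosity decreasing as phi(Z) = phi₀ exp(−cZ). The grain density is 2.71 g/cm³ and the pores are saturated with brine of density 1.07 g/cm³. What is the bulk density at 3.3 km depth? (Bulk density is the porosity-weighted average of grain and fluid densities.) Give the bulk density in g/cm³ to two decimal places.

2.61 g/cm³

Porosity at depth: phi = 0.55·exp(−0.68×3.3) = 0.55×0.1060 = 0.0583
Bulk density: ρ_b = (1−phi)ρ_g + phi·ρ_f = 0.9417×2.71 + 0.0583×1.07
       = 2.552 + 0.062 = 2.614 g/cm³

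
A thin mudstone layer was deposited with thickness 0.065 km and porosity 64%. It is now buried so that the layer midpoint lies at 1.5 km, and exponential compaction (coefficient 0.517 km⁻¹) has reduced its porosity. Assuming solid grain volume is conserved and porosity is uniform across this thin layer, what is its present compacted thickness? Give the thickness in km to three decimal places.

0.033 km

Porosity at 1.5 km: φ = 0.64·exp(−0.517×1.5) = 0.2947
Solid-volume conservation: h(1−φ) = h₀(1−φ₀) ⇒ h = h₀·(1−φ₀)/(1−φ)
h = 0.065 × (1 − 0.64)/(1 − 0.2947) = 0.065 × 0.5104 = 0.0332 km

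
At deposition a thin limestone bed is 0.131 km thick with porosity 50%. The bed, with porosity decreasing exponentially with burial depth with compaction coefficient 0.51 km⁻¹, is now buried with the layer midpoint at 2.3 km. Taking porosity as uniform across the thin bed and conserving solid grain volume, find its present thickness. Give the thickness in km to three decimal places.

0.077 km

Porosity at 2.3 km: n = 0.5·exp(−0.51×2.3) = 0.1547
Solid-volume conservation: h(1−n) = h₀(1−n₀) ⇒ h = h₀·(1−n₀)/(1−n)
h = 0.131 × (1 − 0.5)/(1 − 0.1547) = 0.131 × 0.5915 = 0.0775 km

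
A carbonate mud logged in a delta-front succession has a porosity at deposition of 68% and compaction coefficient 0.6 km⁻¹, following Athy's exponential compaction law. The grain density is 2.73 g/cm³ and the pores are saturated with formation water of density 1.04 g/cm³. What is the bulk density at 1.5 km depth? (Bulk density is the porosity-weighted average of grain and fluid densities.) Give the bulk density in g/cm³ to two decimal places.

2.26 g/cm³

Porosity at depth: phi = 0.68·exp(−0.6×1.5) = 0.68×0.4066 = 0.2765
Bulk density: ρ_b = (1−phi)ρ_g + phi·ρ_f = 0.7235×2.73 + 0.2765×1.04
       = 1.975 + 0.288 = 2.263 g/cm³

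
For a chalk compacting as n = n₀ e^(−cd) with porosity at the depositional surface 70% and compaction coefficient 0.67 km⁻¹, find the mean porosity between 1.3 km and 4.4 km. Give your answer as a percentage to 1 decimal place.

12.3%

⟨n⟩ = (1/(d₂−d₁)) ∫ n₀ e^(−cd) dd = n₀·(e^(−c·d₁) − e^(−c·d₂)) / (c·(d₂−d₁))
e^(−0.67×1.3) = 0.4185; e^(−0.67×4.4) = 0.0524
⟨n⟩ = 0.7 × (0.4185 − 0.0524) / (0.67 × 3.1) = 0.7 × 0.1763 = 0.1234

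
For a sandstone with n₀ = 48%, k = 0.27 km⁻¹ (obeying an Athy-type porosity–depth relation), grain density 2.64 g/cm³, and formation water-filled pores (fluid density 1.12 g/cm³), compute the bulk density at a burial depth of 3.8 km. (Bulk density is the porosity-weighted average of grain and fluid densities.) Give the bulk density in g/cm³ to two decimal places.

2.38 g/cm³

Porosity at depth: n = 0.48·exp(−0.27×3.8) = 0.48×0.3584 = 0.1721
Bulk density: ρ_b = (1−n)ρ_g + n·ρ_f = 0.8279×2.64 + 0.1721×1.12
       = 2.186 + 0.193 = 2.378 g/cm³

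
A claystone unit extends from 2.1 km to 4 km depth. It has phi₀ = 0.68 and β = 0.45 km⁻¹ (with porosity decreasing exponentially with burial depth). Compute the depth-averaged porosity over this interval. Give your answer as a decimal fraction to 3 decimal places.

0.178

⟨phi⟩ = (1/(Z₂−Z₁)) ∫ phi₀ e^(−βZ) dZ = phi₀·(e^(−β·Z₁) − e^(−β·Z₂)) / (β·(Z₂−Z₁))
e^(−0.45×2.1) = 0.3887; e^(−0.45×4) = 0.1653
⟨phi⟩ = 0.68 × (0.3887 − 0.1653) / (0.45 × 1.9) = 0.68 × 0.2613 = 0.1777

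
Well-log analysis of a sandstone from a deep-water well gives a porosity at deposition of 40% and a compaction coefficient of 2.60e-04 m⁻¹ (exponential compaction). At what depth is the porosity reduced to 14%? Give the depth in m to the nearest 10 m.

Working in km (1 km = 1000 m; c in km⁻¹ = c in m⁻¹ × 1000):
Invert Athy's law: Z = ln(n₀/n) / c
Z = ln(0.4/0.14) / 0.26 = ln(2.857) / 0.26 = 1.0498 / 0.26 = 4.038 km

4040 m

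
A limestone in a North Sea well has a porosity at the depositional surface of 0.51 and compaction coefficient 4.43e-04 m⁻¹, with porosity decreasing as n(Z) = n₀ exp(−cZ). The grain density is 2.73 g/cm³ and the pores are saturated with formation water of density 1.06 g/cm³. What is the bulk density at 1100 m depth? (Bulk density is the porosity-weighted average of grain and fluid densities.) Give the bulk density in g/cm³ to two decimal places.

2.21 g/cm³

Working in km (1 km = 1000 m; c in km⁻¹ = c in m⁻¹ × 1000):
Porosity at depth: n = 0.51·exp(−0.443×1.1) = 0.51×0.6143 = 0.3133
Bulk density: ρ_b = (1−n)ρ_g + n·ρ_f = 0.6867×2.73 + 0.3133×1.06
       = 1.875 + 0.332 = 2.207 g/cm³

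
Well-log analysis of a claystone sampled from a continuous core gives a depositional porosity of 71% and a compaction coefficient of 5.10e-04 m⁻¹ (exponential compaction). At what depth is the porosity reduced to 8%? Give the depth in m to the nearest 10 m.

Working in km (1 km = 1000 m; k in km⁻¹ = k in m⁻¹ × 1000):
Invert Athy's law: Z = ln(n₀/n) / k
Z = ln(0.71/0.08) / 0.51 = ln(8.875) / 0.51 = 2.1832 / 0.51 = 4.281 km

4280 m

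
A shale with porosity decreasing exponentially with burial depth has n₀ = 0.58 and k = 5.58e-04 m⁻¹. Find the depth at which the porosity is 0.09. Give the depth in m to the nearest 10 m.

Working in km (1 km = 1000 m; k in km⁻¹ = k in m⁻¹ × 1000):
Invert Athy's law: z = ln(n₀/n) / k
z = ln(0.58/0.09) / 0.558 = ln(6.444) / 0.558 = 1.8632 / 0.558 = 3.339 km

3340 m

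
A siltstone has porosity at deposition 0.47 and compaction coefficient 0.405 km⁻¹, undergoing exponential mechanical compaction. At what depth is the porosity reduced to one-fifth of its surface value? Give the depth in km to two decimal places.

3.97 km

φ/φ₀ = 1/5 ⇒ exp(−β·Z) = 1/5 ⇒ Z = ln(5) / β
Z = 1.6094 / 0.405 = 3.974 km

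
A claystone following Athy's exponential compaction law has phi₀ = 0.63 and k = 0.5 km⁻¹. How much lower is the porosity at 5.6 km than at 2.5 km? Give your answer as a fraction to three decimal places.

phi(2.5) = 0.63·e^(−0.5×2.5) = 0.1805
phi(5.6) = 0.63·e^(−0.5×5.6) = 0.0383
Δphi = 0.1805 − 0.0383 = 0.1422

0.142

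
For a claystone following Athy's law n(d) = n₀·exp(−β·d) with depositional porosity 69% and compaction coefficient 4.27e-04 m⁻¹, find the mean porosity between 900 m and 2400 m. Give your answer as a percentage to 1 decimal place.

34.7%

Working in km (1 km = 1000 m; β in km⁻¹ = β in m⁻¹ × 1000):
⟨n⟩ = (1/(d₂−d₁)) ∫ n₀ e^(−βd) dd = n₀·(e^(−β·d₁) − e^(−β·d₂)) / (β·(d₂−d₁))
e^(−0.427×0.9) = 0.6809; e^(−0.427×2.4) = 0.3589
⟨n⟩ = 0.69 × (0.6809 − 0.3589) / (0.427 × 1.5) = 0.69 × 0.5028 = 0.3469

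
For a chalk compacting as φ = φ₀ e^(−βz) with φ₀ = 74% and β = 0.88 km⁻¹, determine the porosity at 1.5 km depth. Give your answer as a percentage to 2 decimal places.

19.77%

φ = φ₀·exp(−β·z) = 0.74 × exp(−0.88 × 1.5) = 0.74 × exp(−1.32)
  = 0.74 × 0.2671 = 0.1977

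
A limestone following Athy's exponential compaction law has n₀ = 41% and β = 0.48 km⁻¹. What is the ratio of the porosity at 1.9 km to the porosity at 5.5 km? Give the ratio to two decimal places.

5.63

n(Z₁)/n(Z₂) = e^(−β·Z₁)/e^(−β·Z₂) = e^{β(Z₂−Z₁)}
= exp(0.48 × 3.6) = exp(1.728) = 5.6294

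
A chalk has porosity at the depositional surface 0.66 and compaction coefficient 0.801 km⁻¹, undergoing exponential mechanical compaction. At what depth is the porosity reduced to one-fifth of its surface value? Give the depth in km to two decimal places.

n/n₀ = 1/5 ⇒ exp(−k·z) = 1/5 ⇒ z = ln(5) / k
z = 1.6094 / 0.801 = 2.009 km

2.01 km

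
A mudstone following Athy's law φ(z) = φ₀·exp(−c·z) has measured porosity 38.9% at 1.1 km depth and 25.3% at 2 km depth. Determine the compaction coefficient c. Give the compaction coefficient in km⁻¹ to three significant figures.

Athy: φ(z) = φ₀ e^(−cz) ⇒ φ₁/φ₂ = e^{c(z₂−z₁)} ⇒ c = ln(φ₁/φ₂)/(z₂−z₁)
c = ln(0.389/0.253) / (2 − 1.1) = ln(1.538) / 0.9 = 0.4302 / 0.9 = 0.478 km⁻¹

0.478 km⁻¹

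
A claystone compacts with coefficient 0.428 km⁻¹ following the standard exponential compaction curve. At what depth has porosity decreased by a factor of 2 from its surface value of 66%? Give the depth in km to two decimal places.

1.62 km

phi/phi₀ = 1/2 ⇒ exp(−k·Z) = 1/2 ⇒ Z = ln(2) / k
Z = 0.6931 / 0.428 = 1.620 km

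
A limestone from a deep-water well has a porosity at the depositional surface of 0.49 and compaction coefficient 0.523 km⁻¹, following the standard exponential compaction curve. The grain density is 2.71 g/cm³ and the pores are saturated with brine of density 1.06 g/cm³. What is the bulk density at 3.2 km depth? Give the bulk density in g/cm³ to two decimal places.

Porosity at depth: phi = 0.49·exp(−0.523×3.2) = 0.49×0.1876 = 0.0919
Bulk density: ρ_b = (1−phi)ρ_g + phi·ρ_f = 0.9081×2.71 + 0.0919×1.06
       = 2.461 + 0.097 = 2.558 g/cm³

2.56 g/cm³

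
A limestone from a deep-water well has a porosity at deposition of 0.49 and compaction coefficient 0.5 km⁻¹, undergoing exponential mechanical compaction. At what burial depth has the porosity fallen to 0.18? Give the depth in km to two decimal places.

2.00 km

Invert Athy's law: d = ln(n₀/n) / k
d = ln(0.49/0.18) / 0.5 = ln(2.722) / 0.5 = 1.0014 / 0.5 = 2.003 km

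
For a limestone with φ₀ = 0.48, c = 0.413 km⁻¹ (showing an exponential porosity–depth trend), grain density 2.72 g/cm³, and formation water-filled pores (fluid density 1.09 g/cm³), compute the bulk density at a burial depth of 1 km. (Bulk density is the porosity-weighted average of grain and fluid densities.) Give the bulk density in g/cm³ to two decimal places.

2.20 g/cm³

Porosity at depth: φ = 0.48·exp(−0.413×1) = 0.48×0.6617 = 0.3176
Bulk density: ρ_b = (1−φ)ρ_g + φ·ρ_f = 0.6824×2.72 + 0.3176×1.09
       = 1.856 + 0.346 = 2.202 g/cm³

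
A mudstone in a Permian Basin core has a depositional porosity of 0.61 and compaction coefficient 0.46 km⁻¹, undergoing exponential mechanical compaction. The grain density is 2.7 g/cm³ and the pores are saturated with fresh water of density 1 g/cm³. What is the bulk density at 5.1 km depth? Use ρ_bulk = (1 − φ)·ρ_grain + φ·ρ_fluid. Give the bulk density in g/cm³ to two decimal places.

Porosity at depth: phi = 0.61·exp(−0.46×5.1) = 0.61×0.0958 = 0.0584
Bulk density: ρ_b = (1−phi)ρ_g + phi·ρ_f = 0.9416×2.7 + 0.0584×1
       = 2.542 + 0.058 = 2.601 g/cm³

2.60 g/cm³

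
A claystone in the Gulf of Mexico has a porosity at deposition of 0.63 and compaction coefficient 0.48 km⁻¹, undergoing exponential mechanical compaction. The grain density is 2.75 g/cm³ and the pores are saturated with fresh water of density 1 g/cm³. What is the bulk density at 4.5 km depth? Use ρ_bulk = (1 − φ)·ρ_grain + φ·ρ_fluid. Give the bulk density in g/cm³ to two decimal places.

Porosity at depth: n = 0.63·exp(−0.48×4.5) = 0.63×0.1153 = 0.0727
Bulk density: ρ_b = (1−n)ρ_g + n·ρ_f = 0.9273×2.75 + 0.0727×1
       = 2.550 + 0.073 = 2.623 g/cm³

2.62 g/cm³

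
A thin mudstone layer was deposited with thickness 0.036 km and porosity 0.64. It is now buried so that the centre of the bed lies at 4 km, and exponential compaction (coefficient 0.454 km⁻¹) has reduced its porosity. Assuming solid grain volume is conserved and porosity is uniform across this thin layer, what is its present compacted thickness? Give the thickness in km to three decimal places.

0.014 km

Porosity at 4 km: n = 0.64·exp(−0.454×4) = 0.1041
Solid-volume conservation: h(1−n) = h₀(1−n₀) ⇒ h = h₀·(1−n₀)/(1−n)
h = 0.036 × (1 − 0.64)/(1 − 0.1041) = 0.036 × 0.4018 = 0.0145 km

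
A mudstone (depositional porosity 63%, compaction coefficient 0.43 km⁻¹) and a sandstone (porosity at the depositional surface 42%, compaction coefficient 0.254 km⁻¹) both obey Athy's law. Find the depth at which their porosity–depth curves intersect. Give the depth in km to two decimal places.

2.30 km

Set n₀ₐ e^(−cₐd) = n₀ᵦ e^(−cᵦd) ⇒ ln(n₀ₐ/n₀ᵦ) = (cₐ − cᵦ)·d
d = ln(0.63/0.42) / (0.43 − 0.254) = 0.4055 / 0.176 = 2.304 km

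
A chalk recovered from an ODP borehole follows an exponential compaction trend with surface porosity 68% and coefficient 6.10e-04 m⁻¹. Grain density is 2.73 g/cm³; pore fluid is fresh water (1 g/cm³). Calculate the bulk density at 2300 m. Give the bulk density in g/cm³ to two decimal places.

Working in km (1 km = 1000 m; β in km⁻¹ = β in m⁻¹ × 1000):
Porosity at depth: n = 0.68·exp(−0.61×2.3) = 0.68×0.2459 = 0.1672
Bulk density: ρ_b = (1−n)ρ_g + n·ρ_f = 0.8328×2.73 + 0.1672×1
       = 2.274 + 0.167 = 2.441 g/cm³

2.44 g/cm³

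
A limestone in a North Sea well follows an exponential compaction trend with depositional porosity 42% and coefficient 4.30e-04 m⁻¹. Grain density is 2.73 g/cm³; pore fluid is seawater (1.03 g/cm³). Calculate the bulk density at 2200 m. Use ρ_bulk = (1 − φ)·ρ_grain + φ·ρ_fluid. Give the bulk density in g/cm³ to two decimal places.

2.45 g/cm³

Working in km (1 km = 1000 m; c in km⁻¹ = c in m⁻¹ × 1000):
Porosity at depth: n = 0.42·exp(−0.43×2.2) = 0.42×0.3883 = 0.1631
Bulk density: ρ_b = (1−n)ρ_g + n·ρ_f = 0.8369×2.73 + 0.1631×1.03
       = 2.285 + 0.168 = 2.453 g/cm³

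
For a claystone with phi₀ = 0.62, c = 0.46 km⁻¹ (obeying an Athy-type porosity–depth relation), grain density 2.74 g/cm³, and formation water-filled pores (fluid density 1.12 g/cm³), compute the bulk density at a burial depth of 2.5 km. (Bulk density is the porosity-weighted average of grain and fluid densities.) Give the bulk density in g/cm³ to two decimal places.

2.42 g/cm³

Porosity at depth: phi = 0.62·exp(−0.46×2.5) = 0.62×0.3166 = 0.1963
Bulk density: ρ_b = (1−phi)ρ_g + phi·ρ_f = 0.8037×2.74 + 0.1963×1.12
       = 2.202 + 0.220 = 2.422 g/cm³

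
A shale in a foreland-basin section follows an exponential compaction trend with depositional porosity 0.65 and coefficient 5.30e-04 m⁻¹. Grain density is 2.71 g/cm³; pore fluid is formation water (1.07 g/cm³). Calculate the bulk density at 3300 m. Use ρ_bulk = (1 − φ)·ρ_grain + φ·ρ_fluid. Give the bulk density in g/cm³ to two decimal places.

2.52 g/cm³

Working in km (1 km = 1000 m; k in km⁻¹ = k in m⁻¹ × 1000):
Porosity at depth: φ = 0.65·exp(−0.53×3.3) = 0.65×0.1739 = 0.1131
Bulk density: ρ_b = (1−φ)ρ_g + φ·ρ_f = 0.8869×2.71 + 0.1131×1.07
       = 2.404 + 0.121 = 2.525 g/cm³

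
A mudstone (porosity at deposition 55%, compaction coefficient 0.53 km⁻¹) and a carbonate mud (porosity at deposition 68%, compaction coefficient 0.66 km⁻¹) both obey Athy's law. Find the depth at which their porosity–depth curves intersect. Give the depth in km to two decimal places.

Set φ₀ₐ e^(−kₐZ) = φ₀ᵦ e^(−kᵦZ) ⇒ ln(φ₀ₐ/φ₀ᵦ) = (kₐ − kᵦ)·Z
Z = ln(0.55/0.68) / (0.53 − 0.66) = -0.2122 / -0.13 = 1.632 km

1.63 km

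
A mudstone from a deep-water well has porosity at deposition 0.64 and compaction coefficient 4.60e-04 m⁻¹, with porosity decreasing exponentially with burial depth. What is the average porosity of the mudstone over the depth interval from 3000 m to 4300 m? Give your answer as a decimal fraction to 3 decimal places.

0.121

Working in km (1 km = 1000 m; k in km⁻¹ = k in m⁻¹ × 1000):
⟨n⟩ = (1/(d₂−d₁)) ∫ n₀ e^(−kd) dd = n₀·(e^(−k·d₁) − e^(−k·d₂)) / (k·(d₂−d₁))
e^(−0.46×3) = 0.2516; e^(−0.46×4.3) = 0.1383
⟨n⟩ = 0.64 × (0.2516 − 0.1383) / (0.46 × 1.3) = 0.64 × 0.1894 = 0.1212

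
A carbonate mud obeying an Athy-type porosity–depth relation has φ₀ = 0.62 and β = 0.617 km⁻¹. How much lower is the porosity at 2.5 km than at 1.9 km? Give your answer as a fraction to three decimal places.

0.059

φ(1.9) = 0.62·e^(−0.617×1.9) = 0.1920
φ(2.5) = 0.62·e^(−0.617×2.5) = 0.1326
Δφ = 0.1920 − 0.1326 = 0.0594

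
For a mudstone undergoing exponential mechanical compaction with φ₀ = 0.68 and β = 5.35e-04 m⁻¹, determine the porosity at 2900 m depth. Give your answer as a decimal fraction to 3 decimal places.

Working in km (1 km = 1000 m; β in km⁻¹ = β in m⁻¹ × 1000):
φ = φ₀·exp(−β·d) = 0.68 × exp(−0.535 × 2.9) = 0.68 × exp(−1.552)
  = 0.68 × 0.2119 = 0.1441

0.144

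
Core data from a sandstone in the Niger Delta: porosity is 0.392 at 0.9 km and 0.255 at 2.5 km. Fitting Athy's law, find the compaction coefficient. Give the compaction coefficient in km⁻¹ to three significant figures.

0.269 km⁻¹

Athy: φ(z) = φ₀ e^(−kz) ⇒ φ₁/φ₂ = e^{k(z₂−z₁)} ⇒ k = ln(φ₁/φ₂)/(z₂−z₁)
k = ln(0.392/0.255) / (2.5 − 0.9) = ln(1.537) / 1.6 = 0.4300 / 1.6 = 0.2687 km⁻¹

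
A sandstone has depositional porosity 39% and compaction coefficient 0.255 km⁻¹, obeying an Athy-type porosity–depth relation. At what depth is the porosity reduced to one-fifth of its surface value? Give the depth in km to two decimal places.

6.31 km

φ/φ₀ = 1/5 ⇒ exp(−c·d) = 1/5 ⇒ d = ln(5) / c
d = 1.6094 / 0.255 = 6.312 km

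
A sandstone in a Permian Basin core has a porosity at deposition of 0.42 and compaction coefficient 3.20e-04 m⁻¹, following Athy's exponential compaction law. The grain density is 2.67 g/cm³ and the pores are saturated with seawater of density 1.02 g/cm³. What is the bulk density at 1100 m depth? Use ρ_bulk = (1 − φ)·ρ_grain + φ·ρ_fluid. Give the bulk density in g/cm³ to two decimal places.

2.18 g/cm³

Working in km (1 km = 1000 m; c in km⁻¹ = c in m⁻¹ × 1000):
Porosity at depth: φ = 0.42·exp(−0.32×1.1) = 0.42×0.7033 = 0.2954
Bulk density: ρ_b = (1−φ)ρ_g + φ·ρ_f = 0.7046×2.67 + 0.2954×1.02
       = 1.881 + 0.301 = 2.183 g/cm³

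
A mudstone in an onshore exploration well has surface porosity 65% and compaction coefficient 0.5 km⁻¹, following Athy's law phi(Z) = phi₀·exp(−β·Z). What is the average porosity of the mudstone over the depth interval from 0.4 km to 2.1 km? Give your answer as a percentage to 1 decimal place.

⟨phi⟩ = (1/(Z₂−Z₁)) ∫ phi₀ e^(−βZ) dZ = phi₀·(e^(−β·Z₁) − e^(−β·Z₂)) / (β·(Z₂−Z₁))
e^(−0.5×0.4) = 0.8187; e^(−0.5×2.1) = 0.3499
⟨phi⟩ = 0.65 × (0.8187 − 0.3499) / (0.5 × 1.7) = 0.65 × 0.5515 = 0.3585

35.8%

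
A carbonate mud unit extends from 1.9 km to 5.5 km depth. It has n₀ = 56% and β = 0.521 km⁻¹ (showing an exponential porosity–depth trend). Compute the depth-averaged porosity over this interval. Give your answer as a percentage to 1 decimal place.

9.4%

⟨n⟩ = (1/(z₂−z₁)) ∫ n₀ e^(−βz) dz = n₀·(e^(−β·z₁) − e^(−β·z₂)) / (β·(z₂−z₁))
e^(−0.521×1.9) = 0.3716; e^(−0.521×5.5) = 0.0570
⟨n⟩ = 0.56 × (0.3716 − 0.0570) / (0.521 × 3.6) = 0.56 × 0.1678 = 0.0939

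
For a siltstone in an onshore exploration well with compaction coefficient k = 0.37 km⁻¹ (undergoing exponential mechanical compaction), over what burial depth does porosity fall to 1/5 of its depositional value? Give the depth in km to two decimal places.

4.35 km

φ/φ₀ = 1/5 ⇒ exp(−k·z) = 1/5 ⇒ z = ln(5) / k
z = 1.6094 / 0.37 = 4.350 km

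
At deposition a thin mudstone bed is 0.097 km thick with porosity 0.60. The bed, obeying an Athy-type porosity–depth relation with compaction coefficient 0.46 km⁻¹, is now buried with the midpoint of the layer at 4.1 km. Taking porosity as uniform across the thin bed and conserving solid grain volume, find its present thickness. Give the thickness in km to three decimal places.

0.043 km

Porosity at 4.1 km: φ = 0.6·exp(−0.46×4.1) = 0.0910
Solid-volume conservation: h(1−φ) = h₀(1−φ₀) ⇒ h = h₀·(1−φ₀)/(1−φ)
h = 0.097 × (1 − 0.6)/(1 − 0.0910) = 0.097 × 0.4400 = 0.0427 km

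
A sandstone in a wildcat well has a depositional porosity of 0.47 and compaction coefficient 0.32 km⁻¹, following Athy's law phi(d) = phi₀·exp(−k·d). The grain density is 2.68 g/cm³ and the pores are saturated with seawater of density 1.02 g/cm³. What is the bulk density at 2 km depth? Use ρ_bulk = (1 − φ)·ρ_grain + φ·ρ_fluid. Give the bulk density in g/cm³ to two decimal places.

2.27 g/cm³

Porosity at depth: phi = 0.47·exp(−0.32×2) = 0.47×0.5273 = 0.2478
Bulk density: ρ_b = (1−phi)ρ_g + phi·ρ_f = 0.7522×2.68 + 0.2478×1.02
       = 2.016 + 0.253 = 2.269 g/cm³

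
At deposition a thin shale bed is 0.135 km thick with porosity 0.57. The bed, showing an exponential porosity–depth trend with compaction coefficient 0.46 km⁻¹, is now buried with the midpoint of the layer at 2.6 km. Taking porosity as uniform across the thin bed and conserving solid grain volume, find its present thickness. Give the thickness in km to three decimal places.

0.070 km

Porosity at 2.6 km: φ = 0.57·exp(−0.46×2.6) = 0.1724
Solid-volume conservation: h(1−φ) = h₀(1−φ₀) ⇒ h = h₀·(1−φ₀)/(1−φ)
h = 0.135 × (1 − 0.57)/(1 − 0.1724) = 0.135 × 0.5196 = 0.0701 km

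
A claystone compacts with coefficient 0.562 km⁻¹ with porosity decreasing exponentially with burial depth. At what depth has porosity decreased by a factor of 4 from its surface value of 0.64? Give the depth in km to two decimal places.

n/n₀ = 1/4 ⇒ exp(−c·z) = 1/4 ⇒ z = ln(4) / c
z = 1.3863 / 0.562 = 2.467 km

2.47 km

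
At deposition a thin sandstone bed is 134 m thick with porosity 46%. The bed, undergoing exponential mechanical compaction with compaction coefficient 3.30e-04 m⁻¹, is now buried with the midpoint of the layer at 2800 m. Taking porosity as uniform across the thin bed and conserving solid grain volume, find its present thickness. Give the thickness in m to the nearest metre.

Working in km (1 km = 1000 m; β in km⁻¹ = β in m⁻¹ × 1000):
Porosity at 2.8 km: φ = 0.46·exp(−0.33×2.8) = 0.1826
Solid-volume conservation: h(1−φ) = h₀(1−φ₀) ⇒ h = h₀·(1−φ₀)/(1−φ)
h = 0.134 × (1 − 0.46)/(1 − 0.1826) = 0.134 × 0.6606 = 0.0885 km

89 m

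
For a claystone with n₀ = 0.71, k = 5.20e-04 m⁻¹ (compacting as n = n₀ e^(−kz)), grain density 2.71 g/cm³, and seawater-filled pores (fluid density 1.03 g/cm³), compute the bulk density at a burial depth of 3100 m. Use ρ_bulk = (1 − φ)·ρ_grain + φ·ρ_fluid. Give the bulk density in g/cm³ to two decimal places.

2.47 g/cm³

Working in km (1 km = 1000 m; k in km⁻¹ = k in m⁻¹ × 1000):
Porosity at depth: n = 0.71·exp(−0.52×3.1) = 0.71×0.1995 = 0.1416
Bulk density: ρ_b = (1−n)ρ_g + n·ρ_f = 0.8584×2.71 + 0.1416×1.03
       = 2.326 + 0.146 = 2.472 g/cm³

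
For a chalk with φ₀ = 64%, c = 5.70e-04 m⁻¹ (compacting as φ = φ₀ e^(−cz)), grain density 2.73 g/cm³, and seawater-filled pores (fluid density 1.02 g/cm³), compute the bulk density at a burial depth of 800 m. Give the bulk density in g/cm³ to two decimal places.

2.04 g/cm³

Working in km (1 km = 1000 m; c in km⁻¹ = c in m⁻¹ × 1000):
Porosity at depth: φ = 0.64·exp(−0.57×0.8) = 0.64×0.6338 = 0.4056
Bulk density: ρ_b = (1−φ)ρ_g + φ·ρ_f = 0.5944×2.73 + 0.4056×1.02
       = 1.623 + 0.414 = 2.036 g/cm³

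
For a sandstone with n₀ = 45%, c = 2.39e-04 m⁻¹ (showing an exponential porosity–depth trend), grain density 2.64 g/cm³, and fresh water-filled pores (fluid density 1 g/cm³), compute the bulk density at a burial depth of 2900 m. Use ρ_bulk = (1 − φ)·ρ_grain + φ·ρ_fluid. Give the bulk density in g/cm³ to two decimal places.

2.27 g/cm³

Working in km (1 km = 1000 m; c in km⁻¹ = c in m⁻¹ × 1000):
Porosity at depth: n = 0.45·exp(−0.239×2.9) = 0.45×0.5000 = 0.2250
Bulk density: ρ_b = (1−n)ρ_g + n·ρ_f = 0.7750×2.64 + 0.2250×1
       = 2.046 + 0.225 = 2.271 g/cm³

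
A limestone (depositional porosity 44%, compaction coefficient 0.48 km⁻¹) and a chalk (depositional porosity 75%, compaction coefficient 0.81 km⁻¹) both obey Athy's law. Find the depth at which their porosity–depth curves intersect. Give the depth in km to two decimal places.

Set φ₀ₐ e^(−kₐd) = φ₀ᵦ e^(−kᵦd) ⇒ ln(φ₀ₐ/φ₀ᵦ) = (kₐ − kᵦ)·d
d = ln(0.44/0.75) / (0.48 − 0.81) = -0.5333 / -0.33 = 1.616 km

1.62 km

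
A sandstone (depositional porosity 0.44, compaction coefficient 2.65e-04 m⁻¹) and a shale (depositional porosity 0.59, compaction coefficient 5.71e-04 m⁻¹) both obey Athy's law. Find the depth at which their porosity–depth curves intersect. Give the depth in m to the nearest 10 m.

Working in km (1 km = 1000 m; c in km⁻¹ = c in m⁻¹ × 1000):
Set φ₀ₐ e^(−cₐz) = φ₀ᵦ e^(−cᵦz) ⇒ ln(φ₀ₐ/φ₀ᵦ) = (cₐ − cᵦ)·z
z = ln(0.44/0.59) / (0.265 − 0.571) = -0.2933 / -0.306 = 0.959 km

960 m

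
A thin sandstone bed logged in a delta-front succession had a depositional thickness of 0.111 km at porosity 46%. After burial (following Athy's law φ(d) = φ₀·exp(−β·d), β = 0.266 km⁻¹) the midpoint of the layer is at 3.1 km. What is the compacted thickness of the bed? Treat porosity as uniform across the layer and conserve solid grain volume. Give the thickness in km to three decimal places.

0.075 km

Porosity at 3.1 km: φ = 0.46·exp(−0.266×3.1) = 0.2017
Solid-volume conservation: h(1−φ) = h₀(1−φ₀) ⇒ h = h₀·(1−φ₀)/(1−φ)
h = 0.111 × (1 − 0.46)/(1 − 0.2017) = 0.111 × 0.6764 = 0.0751 km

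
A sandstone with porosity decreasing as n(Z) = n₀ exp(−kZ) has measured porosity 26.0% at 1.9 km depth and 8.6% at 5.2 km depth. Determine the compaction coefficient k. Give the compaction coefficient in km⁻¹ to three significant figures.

Athy: n(Z) = n₀ e^(−kZ) ⇒ n₁/n₂ = e^{k(Z₂−Z₁)} ⇒ k = ln(n₁/n₂)/(Z₂−Z₁)
k = ln(0.26/0.086) / (5.2 − 1.9) = ln(3.023) / 3.3 = 1.1063 / 3.3 = 0.3353 km⁻¹

0.335 km⁻¹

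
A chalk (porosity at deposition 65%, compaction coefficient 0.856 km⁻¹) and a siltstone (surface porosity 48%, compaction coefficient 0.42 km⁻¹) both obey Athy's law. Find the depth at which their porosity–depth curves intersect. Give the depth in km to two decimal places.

Set n₀ₐ e^(−kₐd) = n₀ᵦ e^(−kᵦd) ⇒ ln(n₀ₐ/n₀ᵦ) = (kₐ − kᵦ)·d
d = ln(0.65/0.48) / (0.856 − 0.42) = 0.3032 / 0.436 = 0.695 km

0.70 km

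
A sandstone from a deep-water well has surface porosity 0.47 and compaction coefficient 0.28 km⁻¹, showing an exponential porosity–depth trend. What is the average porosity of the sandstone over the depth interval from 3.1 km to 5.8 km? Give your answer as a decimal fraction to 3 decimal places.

⟨φ⟩ = (1/(d₂−d₁)) ∫ φ₀ e^(−βd) dd = φ₀·(e^(−β·d₁) − e^(−β·d₂)) / (β·(d₂−d₁))
e^(−0.28×3.1) = 0.4198; e^(−0.28×5.8) = 0.1971
⟨φ⟩ = 0.47 × (0.4198 − 0.1971) / (0.28 × 2.7) = 0.47 × 0.2946 = 0.1384

0.138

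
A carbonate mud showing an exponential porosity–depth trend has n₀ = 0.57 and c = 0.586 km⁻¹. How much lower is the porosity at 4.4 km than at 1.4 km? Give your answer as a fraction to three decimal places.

0.208

n(1.4) = 0.57·e^(−0.586×1.4) = 0.2509
n(4.4) = 0.57·e^(−0.586×4.4) = 0.0433
Δn = 0.2509 − 0.0433 = 0.2077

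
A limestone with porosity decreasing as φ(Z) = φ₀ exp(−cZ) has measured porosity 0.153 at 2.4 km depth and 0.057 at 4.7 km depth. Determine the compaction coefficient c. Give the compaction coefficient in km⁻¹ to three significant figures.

0.429 km⁻¹

Athy: φ(Z) = φ₀ e^(−cZ) ⇒ φ₁/φ₂ = e^{c(Z₂−Z₁)} ⇒ c = ln(φ₁/φ₂)/(Z₂−Z₁)
c = ln(0.153/0.057) / (4.7 − 2.4) = ln(2.684) / 2.3 = 0.9874 / 2.3 = 0.4293 km⁻¹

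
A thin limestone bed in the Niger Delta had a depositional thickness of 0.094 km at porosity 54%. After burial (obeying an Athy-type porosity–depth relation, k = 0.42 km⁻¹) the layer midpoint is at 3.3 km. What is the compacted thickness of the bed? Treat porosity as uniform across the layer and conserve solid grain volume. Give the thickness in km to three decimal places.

0.050 km

Porosity at 3.3 km: phi = 0.54·exp(−0.42×3.3) = 0.1350
Solid-volume conservation: h(1−phi) = h₀(1−phi₀) ⇒ h = h₀·(1−phi₀)/(1−phi)
h = 0.094 × (1 − 0.54)/(1 − 0.1350) = 0.094 × 0.5318 = 0.0500 km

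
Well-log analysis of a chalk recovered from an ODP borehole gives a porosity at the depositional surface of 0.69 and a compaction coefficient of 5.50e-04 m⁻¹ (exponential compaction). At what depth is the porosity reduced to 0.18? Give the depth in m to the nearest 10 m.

2440 m

Working in km (1 km = 1000 m; β in km⁻¹ = β in m⁻¹ × 1000):
Invert Athy's law: Z = ln(φ₀/φ) / β
Z = ln(0.69/0.18) / 0.55 = ln(3.833) / 0.55 = 1.3437 / 0.55 = 2.443 km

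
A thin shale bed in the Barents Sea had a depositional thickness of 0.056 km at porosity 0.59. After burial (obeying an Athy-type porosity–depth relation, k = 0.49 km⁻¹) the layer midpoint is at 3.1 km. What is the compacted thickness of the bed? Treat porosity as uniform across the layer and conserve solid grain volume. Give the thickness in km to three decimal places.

Porosity at 3.1 km: φ = 0.59·exp(−0.49×3.1) = 0.1292
Solid-volume conservation: h(1−φ) = h₀(1−φ₀) ⇒ h = h₀·(1−φ₀)/(1−φ)
h = 0.056 × (1 − 0.59)/(1 − 0.1292) = 0.056 × 0.4708 = 0.0264 km

0.026 km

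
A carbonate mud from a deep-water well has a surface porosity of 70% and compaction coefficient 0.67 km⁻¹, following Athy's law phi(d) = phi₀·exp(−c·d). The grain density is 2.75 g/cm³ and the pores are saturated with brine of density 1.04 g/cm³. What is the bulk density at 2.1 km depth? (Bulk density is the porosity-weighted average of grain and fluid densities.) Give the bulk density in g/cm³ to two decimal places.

2.46 g/cm³

Porosity at depth: phi = 0.7·exp(−0.67×2.1) = 0.7×0.2449 = 0.1714
Bulk density: ρ_b = (1−phi)ρ_g + phi·ρ_f = 0.8286×2.75 + 0.1714×1.04
       = 2.279 + 0.178 = 2.457 g/cm³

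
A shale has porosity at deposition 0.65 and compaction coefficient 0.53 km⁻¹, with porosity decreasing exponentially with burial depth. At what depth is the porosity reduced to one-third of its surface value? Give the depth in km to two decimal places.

phi/phi₀ = 1/3 ⇒ exp(−c·d) = 1/3 ⇒ d = ln(3) / c
d = 1.0986 / 0.53 = 2.073 km

2.07 km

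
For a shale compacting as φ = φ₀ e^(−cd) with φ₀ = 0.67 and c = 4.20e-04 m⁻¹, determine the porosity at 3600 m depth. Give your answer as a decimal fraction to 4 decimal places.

Working in km (1 km = 1000 m; c in km⁻¹ = c in m⁻¹ × 1000):
φ = φ₀·exp(−c·d) = 0.67 × exp(−0.42 × 3.6) = 0.67 × exp(−1.512)
  = 0.67 × 0.2205 = 0.1477

0.1477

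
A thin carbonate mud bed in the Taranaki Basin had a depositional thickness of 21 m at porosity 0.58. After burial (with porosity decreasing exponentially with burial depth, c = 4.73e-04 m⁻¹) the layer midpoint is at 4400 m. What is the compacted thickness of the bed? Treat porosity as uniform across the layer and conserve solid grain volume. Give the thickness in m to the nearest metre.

Working in km (1 km = 1000 m; c in km⁻¹ = c in m⁻¹ × 1000):
Porosity at 4.4 km: n = 0.58·exp(−0.473×4.4) = 0.0724
Solid-volume conservation: h(1−n) = h₀(1−n₀) ⇒ h = h₀·(1−n₀)/(1−n)
h = 0.021 × (1 − 0.58)/(1 − 0.0724) = 0.021 × 0.4528 = 0.0095 km

10 m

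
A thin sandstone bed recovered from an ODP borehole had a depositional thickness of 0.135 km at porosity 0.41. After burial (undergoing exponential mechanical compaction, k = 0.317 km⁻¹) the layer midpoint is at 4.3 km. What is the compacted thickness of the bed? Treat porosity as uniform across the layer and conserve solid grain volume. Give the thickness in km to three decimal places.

0.089 km

Porosity at 4.3 km: φ = 0.41·exp(−0.317×4.3) = 0.1049
Solid-volume conservation: h(1−φ) = h₀(1−φ₀) ⇒ h = h₀·(1−φ₀)/(1−φ)
h = 0.135 × (1 − 0.41)/(1 − 0.1049) = 0.135 × 0.6591 = 0.0890 km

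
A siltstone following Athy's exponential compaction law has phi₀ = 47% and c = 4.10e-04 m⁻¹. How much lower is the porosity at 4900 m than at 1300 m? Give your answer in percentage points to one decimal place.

Working in km (1 km = 1000 m; c in km⁻¹ = c in m⁻¹ × 1000):
phi(1.3) = 0.47·e^(−0.41×1.3) = 0.2758
phi(4.9) = 0.47·e^(−0.41×4.9) = 0.0630
Δphi = 0.2758 − 0.0630 = 0.2128

21.3 percentage points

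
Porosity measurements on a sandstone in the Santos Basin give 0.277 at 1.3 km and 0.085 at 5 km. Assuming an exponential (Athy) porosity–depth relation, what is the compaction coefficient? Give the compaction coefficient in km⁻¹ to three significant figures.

Athy: n(d) = n₀ e^(−βd) ⇒ n₁/n₂ = e^{β(d₂−d₁)} ⇒ β = ln(n₁/n₂)/(d₂−d₁)
β = ln(0.277/0.085) / (5 − 1.3) = ln(3.259) / 3.7 = 1.1814 / 3.7 = 0.3193 km⁻¹

0.319 km⁻¹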